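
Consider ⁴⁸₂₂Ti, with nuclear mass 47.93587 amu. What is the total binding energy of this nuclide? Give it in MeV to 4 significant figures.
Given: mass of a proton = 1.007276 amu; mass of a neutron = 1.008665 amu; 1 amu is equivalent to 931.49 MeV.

418.7 MeV

With 22 protons and 26 neutrons (A = 48):
Total constituent mass: 22 × 1.007276 + 26 × 1.008665 = 48.385362 amu
Mass defect Δm = 48.385362 − 47.93587 = 0.449492 amu
E_B = 0.449492 × 931.49 = 418.697 MeV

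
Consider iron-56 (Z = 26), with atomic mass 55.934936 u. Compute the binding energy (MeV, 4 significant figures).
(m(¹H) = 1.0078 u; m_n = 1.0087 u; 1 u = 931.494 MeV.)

Z = 26, so N = A − Z = 56 − 26 = 30.
Total constituent mass: 26 × 1.0078 + 30 × 1.0087 = 56.4638 u
Mass defect Δm = 56.4638 − 55.934936 = 0.528864 u
E_B = 0.528864 × 931.494 = 492.634 MeV

492.6 MeV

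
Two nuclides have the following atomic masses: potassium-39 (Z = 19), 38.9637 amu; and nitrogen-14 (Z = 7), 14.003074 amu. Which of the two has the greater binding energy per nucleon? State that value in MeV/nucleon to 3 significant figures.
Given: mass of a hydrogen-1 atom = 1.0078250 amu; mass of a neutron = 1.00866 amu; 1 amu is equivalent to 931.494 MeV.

potassium-39: Σm = 19(1.0078250) + 20(1.00866) = 39.3218750 amu; Δm = 0.3581750 amu; E_B = 333.638 MeV; E_B/A = 8.5548 MeV
nitrogen-14: Σm = 7(1.0078250) + 7(1.00866) = 14.1153950 amu; Δm = 0.1123210 amu; E_B = 104.626 MeV; E_B/A = 7.473 MeV
potassium-39 has the higher binding energy per nucleon, so it is the more tightly bound nucleus.

potassium-39; 8.55 MeV/nucleon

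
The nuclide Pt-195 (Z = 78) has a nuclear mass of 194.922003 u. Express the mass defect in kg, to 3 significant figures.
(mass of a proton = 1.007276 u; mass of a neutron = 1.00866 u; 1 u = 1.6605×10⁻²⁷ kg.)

2.75e-27 kg

With 78 protons and 117 neutrons (A = 195):
Σm = 78·m_p + 117·m_n = 78.567528 + 118.01322 = 196.580748 u
Δm = 196.580748 − 194.922003 = 1.658745 u
In SI units: 1.658745 u × 1.6605×10⁻²⁷ kg/u = 2.7543e-27 kg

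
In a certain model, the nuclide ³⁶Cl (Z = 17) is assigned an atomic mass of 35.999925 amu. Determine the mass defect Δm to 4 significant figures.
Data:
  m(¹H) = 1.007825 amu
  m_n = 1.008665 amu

0.2977 amu

Z = 17, so N = A − Z = 36 − 17 = 19.
Σm = 17·m(¹H) + 19·m_n = 17.133025 + 19.164635 = 36.297660 amu
The mass defect is 36.297660 − 35.999925 = 0.297735 amu.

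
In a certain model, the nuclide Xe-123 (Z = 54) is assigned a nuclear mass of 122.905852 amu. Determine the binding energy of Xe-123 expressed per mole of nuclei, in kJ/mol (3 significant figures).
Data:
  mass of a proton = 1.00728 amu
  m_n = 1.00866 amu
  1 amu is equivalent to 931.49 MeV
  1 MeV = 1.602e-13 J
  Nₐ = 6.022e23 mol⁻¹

9.75e+10 kJ/mol

Total constituent mass: 54 × 1.00728 + 69 × 1.00866 = 123.99066 amu
Mass defect Δm = 123.99066 − 122.905852 = 1.084808 amu
E_B = 1.084808 × 931.49 = 1010.49 MeV
Per nucleus in joules: 1010.49 MeV × 1.602e-13 J/MeV = 1.6188e-10 J
Per mole: 1.6188e-10 J × 6.022e23 mol⁻¹ = 9.7484e+13 J/mol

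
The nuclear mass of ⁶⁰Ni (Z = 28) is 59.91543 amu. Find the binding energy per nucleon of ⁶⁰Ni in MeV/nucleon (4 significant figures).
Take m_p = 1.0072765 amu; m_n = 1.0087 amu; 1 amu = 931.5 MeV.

Z = 28, so N = A − Z = 60 − 28 = 32.
Mass of separated nucleons = 28(1.0072765) + 32(1.0087) = 28.2037420 + 32.2784 = 60.4821420 amu
Δm = 60.4821420 − 59.91543 = 0.5667120 amu
Converting to energy: 0.5667120 amu × 931.5 MeV/amu = 527.892 MeV
Dividing by A = 60 gives 8.798 MeV per nucleon.

8.798 MeV/nucleon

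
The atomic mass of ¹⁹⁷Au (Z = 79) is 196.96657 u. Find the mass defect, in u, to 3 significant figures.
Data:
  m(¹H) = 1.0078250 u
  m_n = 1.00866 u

1.67 u

The nucleus contains 79 protons and 197 − 79 = 118 neutrons.
Total constituent mass: 79 × 1.0078250 + 118 × 1.00866 = 198.6400550 u
The mass defect is 198.6400550 − 196.96657 = 1.6734850 u.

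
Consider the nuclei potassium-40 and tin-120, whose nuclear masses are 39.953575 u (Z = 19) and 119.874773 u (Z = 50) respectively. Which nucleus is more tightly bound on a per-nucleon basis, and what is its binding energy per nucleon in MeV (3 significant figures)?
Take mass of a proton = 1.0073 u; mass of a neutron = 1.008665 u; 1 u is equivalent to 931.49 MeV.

potassium-40; 8.55 MeV/nucleon

potassium-40: Σm = 19(1.0073) + 21(1.008665) = 40.320665 u; Δm = 0.367090 u; E_B = 341.94 MeV; E_B/A = 8.549 MeV
tin-120: Σm = 50(1.0073) + 70(1.008665) = 120.971550 u; Δm = 1.096777 u; E_B = 1021.64 MeV; E_B/A = 8.514 MeV
potassium-40 has the higher binding energy per nucleon, so it is the more tightly bound nucleus.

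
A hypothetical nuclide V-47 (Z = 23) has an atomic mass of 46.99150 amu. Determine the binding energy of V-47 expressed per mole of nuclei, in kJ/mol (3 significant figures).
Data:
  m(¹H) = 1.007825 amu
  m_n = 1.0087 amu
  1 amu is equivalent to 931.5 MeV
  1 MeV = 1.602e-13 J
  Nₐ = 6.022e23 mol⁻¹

Total constituent mass: 23 × 1.007825 + 24 × 1.0087 = 47.388775 amu
The mass defect is 47.388775 − 46.99150 = 0.397275 amu.
Converting to energy: 0.397275 amu × 931.5 MeV/amu = 370.062 MeV
Per nucleus in joules: 370.062 MeV × 1.602e-13 J/MeV = 5.9284e-11 J
Per mole: 5.9284e-11 J × 6.022e23 mol⁻¹ = 3.5701e+13 J/mol

3.57e+10 kJ/mol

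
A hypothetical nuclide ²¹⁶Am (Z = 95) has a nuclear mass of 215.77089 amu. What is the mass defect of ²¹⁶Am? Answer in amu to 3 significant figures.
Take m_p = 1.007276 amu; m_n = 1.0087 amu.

1.97 amu

Total constituent mass: 95 × 1.007276 + 121 × 1.0087 = 217.743920 amu
Δm = 217.743920 − 215.77089 = 1.973030 amu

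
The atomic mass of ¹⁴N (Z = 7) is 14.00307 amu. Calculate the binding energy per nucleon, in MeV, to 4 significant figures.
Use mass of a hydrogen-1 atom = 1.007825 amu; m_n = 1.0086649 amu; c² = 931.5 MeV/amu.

Mass of separated nucleons = 7(1.007825) + 7(1.0086649) = 7.054775 + 7.0606543 = 14.1154293 amu
Mass defect Δm = 14.1154293 − 14.00307 = 0.1123593 amu
E_B = 0.1123593 × 931.5 = 104.663 MeV
Dividing by A = 14 gives 7.476 MeV per nucleon.

7.476 MeV/nucleon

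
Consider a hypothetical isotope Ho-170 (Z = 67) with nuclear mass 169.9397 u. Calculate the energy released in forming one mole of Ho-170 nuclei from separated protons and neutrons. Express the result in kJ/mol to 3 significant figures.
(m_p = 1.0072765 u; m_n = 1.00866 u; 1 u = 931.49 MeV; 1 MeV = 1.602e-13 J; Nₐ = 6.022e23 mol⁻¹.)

1.29e+11 kJ/mol

Total constituent mass: 67 × 1.0072765 + 103 × 1.00866 = 171.3795055 u
Δm = 171.3795055 − 169.9397 = 1.4398055 u
Binding energy = Δm·c² = 1.4398055 × 931.49 MeV/u = 1341.16 MeV
Per nucleus in joules: 1341.16 MeV × 1.602e-13 J/MeV = 2.1485e-10 J
Per mole: 2.1485e-10 J × 6.022e23 mol⁻¹ = 1.2938e+14 J/mol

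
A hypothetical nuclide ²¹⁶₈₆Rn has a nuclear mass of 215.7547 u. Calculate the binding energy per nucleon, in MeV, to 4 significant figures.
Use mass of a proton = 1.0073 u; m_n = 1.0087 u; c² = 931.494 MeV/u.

Z = 86, so N = A − Z = 216 − 86 = 130.
Total constituent mass: 86 × 1.0073 + 130 × 1.0087 = 217.7588 u
Δm = 217.7588 − 215.7547 = 2.0041 u
Binding energy = Δm·c² = 2.0041 × 931.494 MeV/u = 1866.81 MeV
Dividing by A = 216 gives 8.643 MeV per nucleon.

8.643 MeV/nucleon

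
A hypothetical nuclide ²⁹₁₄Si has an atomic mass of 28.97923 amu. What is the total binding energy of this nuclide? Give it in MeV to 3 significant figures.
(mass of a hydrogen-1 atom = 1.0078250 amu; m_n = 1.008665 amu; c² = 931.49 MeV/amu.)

242 MeV

Z = 14, so N = A − Z = 29 − 14 = 15.
Mass of separated nucleons = 14(1.0078250) + 15(1.008665) = 14.1095500 + 15.129975 = 29.2395250 amu
Δm = 29.2395250 − 28.97923 = 0.2602950 amu
Binding energy = Δm·c² = 0.2602950 × 931.49 MeV/amu = 242.462 MeV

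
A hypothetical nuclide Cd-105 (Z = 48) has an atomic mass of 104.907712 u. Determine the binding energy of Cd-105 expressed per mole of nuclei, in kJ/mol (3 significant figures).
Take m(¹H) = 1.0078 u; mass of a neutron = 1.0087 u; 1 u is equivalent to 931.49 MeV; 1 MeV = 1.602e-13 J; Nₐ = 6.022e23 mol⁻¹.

8.65e+10 kJ/mol

Mass of separated nucleons = 48(1.0078) + 57(1.0087) = 48.3744 + 57.4959 = 105.8703 u
Δm = 105.8703 − 104.907712 = 0.962588 u
E_B = 0.962588 × 931.49 = 896.641 MeV
Per nucleus in joules: 896.641 MeV × 1.602e-13 J/MeV = 1.4364e-10 J
Per mole: 1.4364e-10 J × 6.022e23 mol⁻¹ = 8.6500e+13 J/mol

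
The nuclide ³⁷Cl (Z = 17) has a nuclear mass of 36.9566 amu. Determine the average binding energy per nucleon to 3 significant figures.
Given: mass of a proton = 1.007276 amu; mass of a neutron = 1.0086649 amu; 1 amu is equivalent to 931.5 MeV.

The nucleus contains 17 protons and 37 − 17 = 20 neutrons.
Total constituent mass: 17 × 1.007276 + 20 × 1.0086649 = 37.2969900 amu
The mass defect is 37.2969900 − 36.9566 = 0.3403900 amu.
E_B = 0.3403900 × 931.5 = 317.073 MeV
Per nucleon: 317.073 / 37 = 8.570 MeV

8.57 MeV/nucleon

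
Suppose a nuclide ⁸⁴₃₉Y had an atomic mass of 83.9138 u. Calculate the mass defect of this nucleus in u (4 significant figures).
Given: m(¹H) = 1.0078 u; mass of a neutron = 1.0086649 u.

0.7803 u

The nucleus contains 39 protons and 84 − 39 = 45 neutrons.
Mass of separated nucleons = 39(1.0078) + 45(1.0086649) = 39.3042 + 45.3899205 = 84.6941205 u
Mass defect Δm = 84.6941205 − 83.9138 = 0.7803205 u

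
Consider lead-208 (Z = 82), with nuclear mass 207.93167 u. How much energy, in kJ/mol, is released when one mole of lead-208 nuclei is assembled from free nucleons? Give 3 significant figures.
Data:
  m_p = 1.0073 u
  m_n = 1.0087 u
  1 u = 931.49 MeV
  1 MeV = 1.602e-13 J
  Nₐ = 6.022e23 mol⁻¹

1.58e+11 kJ/mol

Σm = 82·m_p + 126·m_n = 82.5986 + 127.0962 = 209.6948 u
Mass defect Δm = 209.6948 − 207.93167 = 1.76313 u
Binding energy = Δm·c² = 1.76313 × 931.49 MeV/u = 1642.34 MeV
Per nucleus in joules: 1642.34 MeV × 1.602e-13 J/MeV = 2.6310e-10 J
Per mole: 2.6310e-10 J × 6.022e23 mol⁻¹ = 1.5844e+14 J/mol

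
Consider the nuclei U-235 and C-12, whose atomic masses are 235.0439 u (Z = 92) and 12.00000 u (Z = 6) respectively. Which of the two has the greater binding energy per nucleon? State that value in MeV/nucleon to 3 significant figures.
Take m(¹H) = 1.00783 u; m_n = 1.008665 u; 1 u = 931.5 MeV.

C-12; 7.68 MeV/nucleon

U-235: Σm = 92(1.00783) + 143(1.008665) = 236.959455 u; Δm = 1.915555 u; E_B = 1784.3 MeV; E_B/A = 7.593 MeV
C-12: Σm = 6(1.00783) + 6(1.008665) = 12.098970 u; Δm = 0.098970 u; E_B = 92.191 MeV; E_B/A = 7.683 MeV
C-12 has the higher binding energy per nucleon, so it is the more tightly bound nucleus.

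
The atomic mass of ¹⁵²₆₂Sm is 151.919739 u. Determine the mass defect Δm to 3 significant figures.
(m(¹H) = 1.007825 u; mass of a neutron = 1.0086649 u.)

1.35 u

Σm = 62·m(¹H) + 90·m_n = 62.485150 + 90.7798410 = 153.2649910 u
The mass defect is 153.2649910 − 151.919739 = 1.3452520 u.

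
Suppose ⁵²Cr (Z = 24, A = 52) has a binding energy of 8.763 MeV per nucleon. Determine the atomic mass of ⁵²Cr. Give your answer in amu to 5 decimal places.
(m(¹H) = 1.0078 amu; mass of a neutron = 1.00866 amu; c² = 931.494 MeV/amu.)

Total binding energy = 52 × 8.763 = 455.676 MeV
Mass defect = 455.676 MeV / (931.494 MeV/amu) = 0.4891883 amu
Constituent mass = 24(1.0078) + 28(1.00866) = 52.42968 amu
Atomic mass = 52.42968 − 0.4891883 = 51.9404917 amu ≈ 51.94049 amu (to 5 decimal places)

51.94049 amu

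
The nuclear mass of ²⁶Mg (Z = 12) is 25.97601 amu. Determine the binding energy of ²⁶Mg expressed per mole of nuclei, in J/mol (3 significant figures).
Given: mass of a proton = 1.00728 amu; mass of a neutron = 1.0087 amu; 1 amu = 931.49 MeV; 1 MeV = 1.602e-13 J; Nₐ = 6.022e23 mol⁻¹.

2.10e+13 J/mol

The nucleus contains 12 protons and 26 − 12 = 14 neutrons.
Mass of separated nucleons = 12(1.00728) + 14(1.0087) = 12.08736 + 14.1218 = 26.20916 amu
The mass defect is 26.20916 − 25.97601 = 0.23315 amu.
Converting to energy: 0.23315 amu × 931.49 MeV/amu = 217.177 MeV
Per nucleus in joules: 217.177 MeV × 1.602e-13 J/MeV = 3.4792e-11 J
Per mole: 3.4792e-11 J × 6.022e23 mol⁻¹ = 2.0952e+13 J/mol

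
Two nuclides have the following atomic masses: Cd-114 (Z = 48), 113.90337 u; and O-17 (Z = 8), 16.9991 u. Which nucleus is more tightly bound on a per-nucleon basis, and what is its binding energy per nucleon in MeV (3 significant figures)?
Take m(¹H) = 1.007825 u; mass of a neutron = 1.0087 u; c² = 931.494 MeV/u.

Cd-114: Σm = 48(1.007825) + 66(1.0087) = 114.949800 u; Δm = 1.046430 u; E_B = 974.74 MeV; E_B/A = 8.550 MeV
O-17: Σm = 8(1.007825) + 9(1.0087) = 17.140900 u; Δm = 0.141800 u; E_B = 132.09 MeV; E_B/A = 7.770 MeV
Cd-114 has the higher binding energy per nucleon, so it is the more tightly bound nucleus.

Cd-114; 8.55 MeV/nucleon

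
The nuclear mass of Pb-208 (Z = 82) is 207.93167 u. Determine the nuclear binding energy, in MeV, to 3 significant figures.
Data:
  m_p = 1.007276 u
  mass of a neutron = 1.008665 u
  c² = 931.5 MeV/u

1640 MeV

Mass of separated nucleons = 82(1.007276) + 126(1.008665) = 82.596632 + 127.091790 = 209.688422 u
Mass defect Δm = 209.688422 − 207.93167 = 1.756752 u
Converting to energy: 1.756752 u × 931.5 MeV/u = 1636.41 MeV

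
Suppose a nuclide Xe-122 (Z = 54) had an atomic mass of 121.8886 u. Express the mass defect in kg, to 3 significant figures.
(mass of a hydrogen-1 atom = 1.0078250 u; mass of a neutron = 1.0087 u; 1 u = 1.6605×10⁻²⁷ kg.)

Z = 54, so N = A − Z = 122 − 54 = 68.
Σm = 54·m(¹H) + 68·m_n = 54.4225500 + 68.5916 = 123.0141500 u
The mass defect is 123.0141500 − 121.8886 = 1.1255500 u.
In SI units: 1.1255500 u × 1.6605×10⁻²⁷ kg/u = 1.8690e-27 kg

1.87e-27 kg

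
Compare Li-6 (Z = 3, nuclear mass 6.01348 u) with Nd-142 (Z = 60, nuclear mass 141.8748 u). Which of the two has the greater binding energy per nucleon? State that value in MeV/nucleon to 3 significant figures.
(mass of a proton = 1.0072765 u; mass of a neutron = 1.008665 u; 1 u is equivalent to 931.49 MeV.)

Nd-142; 8.35 MeV/nucleon

Li-6: Σm = 3(1.0072765) + 3(1.008665) = 6.0478245 u; Δm = 0.0343445 u; E_B = 31.992 MeV; E_B/A = 5.332 MeV
Nd-142: Σm = 60(1.0072765) + 82(1.008665) = 143.1471200 u; Δm = 1.2723200 u; E_B = 1185.2 MeV; E_B/A = 8.346 MeV
Nd-142 has the higher binding energy per nucleon, so it is the more tightly bound nucleus.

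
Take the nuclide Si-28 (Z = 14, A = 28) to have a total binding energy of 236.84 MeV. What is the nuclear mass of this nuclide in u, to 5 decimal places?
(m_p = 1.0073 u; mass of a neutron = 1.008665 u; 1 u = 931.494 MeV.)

27.96925 u

Mass defect = 236.84 MeV / (931.494 MeV/u) = 0.2542582 u
Constituent mass = 14(1.0073) + 14(1.008665) = 28.223510 u
Nuclear mass = 28.223510 − 0.2542582 = 27.9692518 u ≈ 27.96925 u (to 5 decimal places)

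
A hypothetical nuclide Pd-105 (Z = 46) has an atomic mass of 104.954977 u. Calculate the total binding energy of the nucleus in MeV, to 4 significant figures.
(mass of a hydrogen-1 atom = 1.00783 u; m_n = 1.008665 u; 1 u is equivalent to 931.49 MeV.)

The nucleus contains 46 protons and 105 − 46 = 59 neutrons.
Total constituent mass: 46 × 1.00783 + 59 × 1.008665 = 105.871415 u
Mass defect Δm = 105.871415 − 104.954977 = 0.916438 u
E_B = 0.916438 × 931.49 = 853.653 MeV

853.7 MeV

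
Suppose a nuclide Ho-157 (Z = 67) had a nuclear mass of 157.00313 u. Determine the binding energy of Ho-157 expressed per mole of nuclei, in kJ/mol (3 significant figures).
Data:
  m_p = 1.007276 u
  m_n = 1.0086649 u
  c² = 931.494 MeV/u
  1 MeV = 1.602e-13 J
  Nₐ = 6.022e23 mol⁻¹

1.14e+11 kJ/mol

The nucleus contains 67 protons and 157 − 67 = 90 neutrons.
Σm = 67·m_p + 90·m_n = 67.487492 + 90.7798410 = 158.2673330 u
The mass defect is 158.2673330 − 157.00313 = 1.2642030 u.
Converting to energy: 1.2642030 u × 931.494 MeV/u = 1177.60 MeV
Per nucleus in joules: 1177.60 MeV × 1.602e-13 J/MeV = 1.8865e-10 J
Per mole: 1.8865e-10 J × 6.022e23 mol⁻¹ = 1.1361e+14 J/mol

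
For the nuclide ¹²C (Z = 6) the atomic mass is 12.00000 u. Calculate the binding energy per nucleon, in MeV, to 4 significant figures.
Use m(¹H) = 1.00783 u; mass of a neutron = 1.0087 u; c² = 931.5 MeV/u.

The nucleus contains 6 protons and 12 − 6 = 6 neutrons.
Mass of separated nucleons = 6(1.00783) + 6(1.0087) = 6.04698 + 6.0522 = 12.09918 u
Mass defect Δm = 12.09918 − 12.00000 = 0.09918 u
Converting to energy: 0.09918 u × 931.5 MeV/u = 92.3862 MeV
BE/A = 92.3862 MeV / 12 = 7.699 MeV/nucleon

7.699 MeV/nucleon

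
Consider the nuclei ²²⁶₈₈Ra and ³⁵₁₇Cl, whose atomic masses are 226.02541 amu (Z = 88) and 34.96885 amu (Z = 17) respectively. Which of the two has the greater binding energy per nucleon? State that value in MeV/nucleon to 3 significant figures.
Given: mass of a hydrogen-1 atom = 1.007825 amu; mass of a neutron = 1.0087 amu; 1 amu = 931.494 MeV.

²²⁶₈₈Ra: Σm = 88(1.007825) + 138(1.0087) = 227.889200 amu; Δm = 1.863790 amu; E_B = 1736.1 MeV; E_B/A = 7.682 MeV
³⁵₁₇Cl: Σm = 17(1.007825) + 18(1.0087) = 35.289625 amu; Δm = 0.320775 amu; E_B = 298.80 MeV; E_B/A = 8.537 MeV
³⁵₁₇Cl has the higher binding energy per nucleon, so it is the more tightly bound nucleus.

³⁵₁₇Cl; 8.54 MeV/nucleon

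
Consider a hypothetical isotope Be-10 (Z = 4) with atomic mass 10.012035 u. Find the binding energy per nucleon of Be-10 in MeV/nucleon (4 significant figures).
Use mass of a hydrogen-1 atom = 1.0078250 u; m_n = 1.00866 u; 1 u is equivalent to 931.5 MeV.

6.635 MeV/nucleon

Mass of separated nucleons = 4(1.0078250) + 6(1.00866) = 4.0313000 + 6.05196 = 10.0832600 u
Δm = 10.0832600 − 10.012035 = 0.0712250 u
Binding energy = Δm·c² = 0.0712250 × 931.5 MeV/u = 66.3461 MeV
Per nucleon: 66.3461 / 10 = 6.635 MeV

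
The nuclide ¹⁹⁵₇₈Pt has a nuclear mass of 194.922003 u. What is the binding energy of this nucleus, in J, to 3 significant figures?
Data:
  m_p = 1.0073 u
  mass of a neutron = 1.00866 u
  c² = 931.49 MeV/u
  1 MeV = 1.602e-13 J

Z = 78, so N = A − Z = 195 − 78 = 117.
Mass of separated nucleons = 78(1.0073) + 117(1.00866) = 78.5694 + 118.01322 = 196.58262 u
Mass defect Δm = 196.58262 − 194.922003 = 1.660617 u
E_B = 1.660617 × 931.49 = 1546.85 MeV
In joules: 1546.85 MeV × 1.602e-13 J/MeV = 2.4781e-10 J

2.48e-10 J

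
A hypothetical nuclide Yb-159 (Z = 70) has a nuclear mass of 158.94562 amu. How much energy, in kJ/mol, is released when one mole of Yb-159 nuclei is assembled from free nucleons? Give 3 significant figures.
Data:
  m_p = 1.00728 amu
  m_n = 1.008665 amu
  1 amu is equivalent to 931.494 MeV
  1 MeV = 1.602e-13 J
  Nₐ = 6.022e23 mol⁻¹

1.20e+11 kJ/mol

With 70 protons and 89 neutrons (A = 159):
Total constituent mass: 70 × 1.00728 + 89 × 1.008665 = 160.280785 amu
Mass defect Δm = 160.280785 − 158.94562 = 1.335165 amu
Converting to energy: 1.335165 amu × 931.494 MeV/amu = 1243.70 MeV
Per nucleus in joules: 1243.70 MeV × 1.602e-13 J/MeV = 1.9924e-10 J
Per mole: 1.9924e-10 J × 6.022e23 mol⁻¹ = 1.1998e+14 J/mol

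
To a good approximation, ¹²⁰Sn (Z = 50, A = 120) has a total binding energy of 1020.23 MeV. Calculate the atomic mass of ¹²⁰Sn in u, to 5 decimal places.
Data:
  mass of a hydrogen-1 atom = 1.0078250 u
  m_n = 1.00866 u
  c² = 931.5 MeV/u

Mass defect = 1020.23 MeV / (931.5 MeV/u) = 1.0952550 u
Constituent mass = 50(1.0078250) + 70(1.00866) = 120.9974500 u
Atomic mass = 120.9974500 − 1.0952550 = 119.9021950 u ≈ 119.90220 u (to 5 decimal places)

119.90220 u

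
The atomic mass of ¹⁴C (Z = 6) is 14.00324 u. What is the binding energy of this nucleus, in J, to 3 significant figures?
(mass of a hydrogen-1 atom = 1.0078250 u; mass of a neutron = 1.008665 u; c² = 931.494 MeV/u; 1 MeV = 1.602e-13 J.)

Total constituent mass: 6 × 1.0078250 + 8 × 1.008665 = 14.1162700 u
Mass defect Δm = 14.1162700 − 14.00324 = 0.1130300 u
E_B = 0.1130300 × 931.494 = 105.287 MeV
In joules: 105.287 MeV × 1.602e-13 J/MeV = 1.6867e-11 J

1.69e-11 J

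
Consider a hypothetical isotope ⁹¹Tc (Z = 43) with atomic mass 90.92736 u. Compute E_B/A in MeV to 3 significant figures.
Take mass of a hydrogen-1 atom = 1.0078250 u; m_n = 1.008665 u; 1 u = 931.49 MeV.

8.45 MeV/nucleon

The nucleus contains 43 protons and 91 − 43 = 48 neutrons.
Total constituent mass: 43 × 1.0078250 + 48 × 1.008665 = 91.7523950 u
Δm = 91.7523950 − 90.92736 = 0.8250350 u
Converting to energy: 0.8250350 u × 931.49 MeV/u = 768.512 MeV
BE/A = 768.512 MeV / 91 = 8.445 MeV/nucleon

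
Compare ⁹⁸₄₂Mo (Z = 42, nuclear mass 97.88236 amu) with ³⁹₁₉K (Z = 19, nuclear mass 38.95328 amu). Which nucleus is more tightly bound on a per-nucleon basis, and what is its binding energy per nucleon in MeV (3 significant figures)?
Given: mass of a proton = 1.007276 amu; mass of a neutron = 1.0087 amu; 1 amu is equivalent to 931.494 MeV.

⁹⁸₄₂Mo: Σm = 42(1.007276) + 56(1.0087) = 98.792792 amu; Δm = 0.910432 amu; E_B = 848.06 MeV; E_B/A = 8.654 MeV
³⁹₁₉K: Σm = 19(1.007276) + 20(1.0087) = 39.312244 amu; Δm = 0.358964 amu; E_B = 334.37 MeV; E_B/A = 8.574 MeV
⁹⁸₄₂Mo has the higher binding energy per nucleon, so it is the more tightly bound nucleus.

⁹⁸₄₂Mo; 8.65 MeV/nucleon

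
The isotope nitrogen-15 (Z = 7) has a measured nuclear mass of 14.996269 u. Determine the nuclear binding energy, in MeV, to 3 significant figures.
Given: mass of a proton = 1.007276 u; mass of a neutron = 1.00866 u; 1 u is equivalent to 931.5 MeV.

Mass of separated nucleons = 7(1.007276) + 8(1.00866) = 7.050932 + 8.06928 = 15.120212 u
Mass defect Δm = 15.120212 − 14.996269 = 0.123943 u
Converting to energy: 0.123943 u × 931.5 MeV/u = 115.453 MeV

115 MeV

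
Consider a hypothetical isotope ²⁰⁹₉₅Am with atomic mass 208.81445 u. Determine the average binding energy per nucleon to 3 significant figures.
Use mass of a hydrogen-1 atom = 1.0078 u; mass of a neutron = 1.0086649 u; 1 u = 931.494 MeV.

8.53 MeV/nucleon

Σm = 95·m(¹H) + 114·m_n = 95.7410 + 114.9877986 = 210.7287986 u
Δm = 210.7287986 − 208.81445 = 1.9143486 u
Binding energy = Δm·c² = 1.9143486 × 931.494 MeV/u = 1783.20 MeV
BE/A = 1783.20 MeV / 209 = 8.532 MeV/nucleon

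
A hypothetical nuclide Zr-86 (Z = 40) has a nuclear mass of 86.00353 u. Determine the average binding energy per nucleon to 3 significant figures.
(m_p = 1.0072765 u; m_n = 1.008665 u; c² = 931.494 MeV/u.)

The nucleus contains 40 protons and 86 − 40 = 46 neutrons.
Total constituent mass: 40 × 1.0072765 + 46 × 1.008665 = 86.6896500 u
Mass defect Δm = 86.6896500 − 86.00353 = 0.6861200 u
E_B = 0.6861200 × 931.494 = 639.117 MeV
BE/A = 639.117 MeV / 86 = 7.432 MeV/nucleon

7.43 MeV/nucleon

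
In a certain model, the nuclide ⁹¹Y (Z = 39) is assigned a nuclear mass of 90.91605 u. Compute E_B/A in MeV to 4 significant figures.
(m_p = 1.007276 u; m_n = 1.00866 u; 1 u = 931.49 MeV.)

The nucleus contains 39 protons and 91 − 39 = 52 neutrons.
Σm = 39·m_p + 52·m_n = 39.283764 + 52.45032 = 91.734084 u
The mass defect is 91.734084 − 90.91605 = 0.818034 u.
Binding energy = Δm·c² = 0.818034 × 931.49 MeV/u = 761.990 MeV
Per nucleon: 761.990 / 91 = 8.374 MeV

8.374 MeV/nucleon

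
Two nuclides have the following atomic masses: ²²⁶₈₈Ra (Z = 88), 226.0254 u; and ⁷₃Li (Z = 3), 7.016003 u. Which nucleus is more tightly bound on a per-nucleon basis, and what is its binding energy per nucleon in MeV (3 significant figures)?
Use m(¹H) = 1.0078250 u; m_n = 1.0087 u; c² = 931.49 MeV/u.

²²⁶₈₈Ra; 7.68 MeV/nucleon

²²⁶₈₈Ra: Σm = 88(1.0078250) + 138(1.0087) = 227.8892000 u; Δm = 1.8638000 u; E_B = 1736.1 MeV; E_B/A = 7.682 MeV
⁷₃Li: Σm = 3(1.0078250) + 4(1.0087) = 7.0582750 u; Δm = 0.0422720 u; E_B = 39.376 MeV; E_B/A = 5.625 MeV
²²⁶₈₈Ra has the higher binding energy per nucleon, so it is the more tightly bound nucleus.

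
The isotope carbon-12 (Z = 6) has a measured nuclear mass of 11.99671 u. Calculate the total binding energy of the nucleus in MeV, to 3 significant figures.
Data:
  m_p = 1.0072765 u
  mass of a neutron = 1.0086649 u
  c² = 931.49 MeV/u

92.2 MeV

With 6 protons and 6 neutrons (A = 12):
Mass of separated nucleons = 6(1.0072765) + 6(1.0086649) = 6.0436590 + 6.0519894 = 12.0956484 u
The mass defect is 12.0956484 − 11.99671 = 0.0989384 u.
E_B = 0.0989384 × 931.49 = 92.1601 MeV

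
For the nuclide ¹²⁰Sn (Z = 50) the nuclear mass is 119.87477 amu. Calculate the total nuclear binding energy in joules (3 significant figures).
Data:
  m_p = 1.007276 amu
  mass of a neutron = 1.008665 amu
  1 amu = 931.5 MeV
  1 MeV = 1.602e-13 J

Total constituent mass: 50 × 1.007276 + 70 × 1.008665 = 120.970350 amu
The mass defect is 120.970350 − 119.87477 = 1.095580 amu.
Binding energy = Δm·c² = 1.095580 × 931.5 MeV/amu = 1020.53 MeV
In joules: 1020.53 MeV × 1.602e-13 J/MeV = 1.6349e-10 J

1.63e-10 J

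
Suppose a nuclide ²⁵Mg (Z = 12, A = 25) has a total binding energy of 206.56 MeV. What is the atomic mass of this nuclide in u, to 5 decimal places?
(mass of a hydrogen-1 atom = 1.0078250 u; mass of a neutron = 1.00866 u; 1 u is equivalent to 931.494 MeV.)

Mass defect = 206.56 MeV / (931.494 MeV/u) = 0.2217513 u
Constituent mass = 12(1.0078250) + 13(1.00866) = 25.2064800 u
Atomic mass = 25.2064800 − 0.2217513 = 24.9847287 u ≈ 24.98473 u (to 5 decimal places)

24.98473 u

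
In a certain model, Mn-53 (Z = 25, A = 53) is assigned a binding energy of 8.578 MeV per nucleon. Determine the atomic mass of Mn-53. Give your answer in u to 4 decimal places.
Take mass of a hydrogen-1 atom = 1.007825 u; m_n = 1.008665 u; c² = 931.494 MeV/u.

52.9502 u

Total binding energy = 53 × 8.578 = 454.634 MeV
Mass defect = 454.634 MeV / (931.494 MeV/u) = 0.488070 u
Constituent mass = 25(1.007825) + 28(1.008665) = 53.438245 u
Atomic mass = 53.438245 − 0.488070 = 52.950175 u ≈ 52.9502 u (to 4 decimal places)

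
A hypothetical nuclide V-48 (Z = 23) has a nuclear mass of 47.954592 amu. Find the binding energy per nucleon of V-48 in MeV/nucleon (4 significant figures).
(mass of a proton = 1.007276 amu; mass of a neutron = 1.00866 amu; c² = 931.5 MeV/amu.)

8.330 MeV/nucleon

With 23 protons and 25 neutrons (A = 48):
Mass of separated nucleons = 23(1.007276) + 25(1.00866) = 23.167348 + 25.21650 = 48.383848 amu
Δm = 48.383848 − 47.954592 = 0.429256 amu
Converting to energy: 0.429256 amu × 931.5 MeV/amu = 399.852 MeV
Per nucleon: 399.852 / 48 = 8.330 MeV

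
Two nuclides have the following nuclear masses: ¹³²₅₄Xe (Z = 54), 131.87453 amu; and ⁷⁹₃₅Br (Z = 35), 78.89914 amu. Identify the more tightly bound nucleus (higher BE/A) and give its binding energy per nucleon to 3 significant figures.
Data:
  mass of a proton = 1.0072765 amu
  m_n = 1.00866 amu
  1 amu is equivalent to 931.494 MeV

¹³²₅₄Xe: Σm = 54(1.0072765) + 78(1.00866) = 133.0684110 amu; Δm = 1.1938810 amu; E_B = 1112.09 MeV; E_B/A = 8.4249 MeV
⁷⁹₃₅Br: Σm = 35(1.0072765) + 44(1.00866) = 79.6357175 amu; Δm = 0.7365775 amu; E_B = 686.12 MeV; E_B/A = 8.685 MeV
⁷⁹₃₅Br has the higher binding energy per nucleon, so it is the more tightly bound nucleus.

⁷⁹₃₅Br; 8.69 MeV/nucleon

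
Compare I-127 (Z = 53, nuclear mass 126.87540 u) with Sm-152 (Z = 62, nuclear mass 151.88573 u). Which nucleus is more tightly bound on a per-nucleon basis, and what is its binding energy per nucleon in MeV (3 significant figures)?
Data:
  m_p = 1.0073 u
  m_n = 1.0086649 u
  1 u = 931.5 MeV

I-127; 8.45 MeV/nucleon

I-127: Σm = 53(1.0073) + 74(1.0086649) = 128.0281026 u; Δm = 1.1527026 u; E_B = 1073.742 MeV; E_B/A = 8.4547 MeV
Sm-152: Σm = 62(1.0073) + 90(1.0086649) = 153.2324410 u; Δm = 1.3467110 u; E_B = 1254.5 MeV; E_B/A = 8.253 MeV
I-127 has the higher binding energy per nucleon, so it is the more tightly bound nucleus.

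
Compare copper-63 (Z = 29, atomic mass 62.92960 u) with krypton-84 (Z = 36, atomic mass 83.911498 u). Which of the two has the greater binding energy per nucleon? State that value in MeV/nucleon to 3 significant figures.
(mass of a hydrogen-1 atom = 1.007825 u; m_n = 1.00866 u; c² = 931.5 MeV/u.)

copper-63: Σm = 29(1.007825) + 34(1.00866) = 63.521365 u; Δm = 0.591765 u; E_B = 551.23 MeV; E_B/A = 8.750 MeV
krypton-84: Σm = 36(1.007825) + 48(1.00866) = 84.697380 u; Δm = 0.785882 u; E_B = 732.05 MeV; E_B/A = 8.7149 MeV
copper-63 has the higher binding energy per nucleon, so it is the more tightly bound nucleus.

copper-63; 8.75 MeV/nucleon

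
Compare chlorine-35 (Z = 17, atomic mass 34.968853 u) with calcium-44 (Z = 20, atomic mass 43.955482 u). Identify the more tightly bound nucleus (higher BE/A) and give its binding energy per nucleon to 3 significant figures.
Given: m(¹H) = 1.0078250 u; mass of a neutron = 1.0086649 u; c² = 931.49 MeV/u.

calcium-44; 8.66 MeV/nucleon

chlorine-35: Σm = 17(1.0078250) + 18(1.0086649) = 35.2889932 u; Δm = 0.3201402 u; E_B = 298.21 MeV; E_B/A = 8.520 MeV
calcium-44: Σm = 20(1.0078250) + 24(1.0086649) = 44.3644576 u; Δm = 0.4089756 u; E_B = 380.96 MeV; E_B/A = 8.658 MeV
calcium-44 has the higher binding energy per nucleon, so it is the more tightly bound nucleus.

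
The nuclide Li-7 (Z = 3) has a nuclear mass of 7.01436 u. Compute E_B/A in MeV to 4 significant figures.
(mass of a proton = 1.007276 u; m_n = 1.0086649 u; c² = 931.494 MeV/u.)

5.606 MeV/nucleon

Σm = 3·m_p + 4·m_n = 3.021828 + 4.0346596 = 7.0564876 u
The mass defect is 7.0564876 − 7.01436 = 0.0421276 u.
Binding energy = Δm·c² = 0.0421276 × 931.494 MeV/u = 39.2416 MeV
Per nucleon: 39.2416 / 7 = 5.606 MeV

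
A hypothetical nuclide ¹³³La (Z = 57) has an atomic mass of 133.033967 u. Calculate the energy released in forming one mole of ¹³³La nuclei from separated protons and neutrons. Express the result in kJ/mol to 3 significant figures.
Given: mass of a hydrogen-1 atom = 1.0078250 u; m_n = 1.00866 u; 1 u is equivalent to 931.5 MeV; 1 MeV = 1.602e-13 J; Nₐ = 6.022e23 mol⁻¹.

Mass of separated nucleons = 57(1.0078250) + 76(1.00866) = 57.4460250 + 76.65816 = 134.1041850 u
The mass defect is 134.1041850 − 133.033967 = 1.0702180 u.
Converting to energy: 1.0702180 u × 931.5 MeV/u = 996.908 MeV
Per nucleus in joules: 996.908 MeV × 1.602e-13 J/MeV = 1.5970e-10 J
Per mole: 1.5970e-10 J × 6.022e23 mol⁻¹ = 9.6171e+13 J/mol

9.62e+10 kJ/mol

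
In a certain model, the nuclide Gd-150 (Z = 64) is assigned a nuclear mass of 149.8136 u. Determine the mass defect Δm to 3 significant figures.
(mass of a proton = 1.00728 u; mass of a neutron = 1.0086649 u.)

The nucleus contains 64 protons and 150 − 64 = 86 neutrons.
Mass of separated nucleons = 64(1.00728) + 86(1.0086649) = 64.46592 + 86.7451814 = 151.2111014 u
Δm = 151.2111014 − 149.8136 = 1.3975014 u

1.40 u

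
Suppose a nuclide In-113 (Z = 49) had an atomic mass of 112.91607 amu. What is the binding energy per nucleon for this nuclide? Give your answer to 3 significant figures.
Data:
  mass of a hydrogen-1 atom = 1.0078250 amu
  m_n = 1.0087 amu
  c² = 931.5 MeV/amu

8.44 MeV/nucleon

Z = 49, so N = A − Z = 113 − 49 = 64.
Σm = 49·m(¹H) + 64·m_n = 49.3834250 + 64.5568 = 113.9402250 amu
The mass defect is 113.9402250 − 112.91607 = 1.0241550 amu.
E_B = 1.0241550 × 931.5 = 954.000 MeV
Dividing by A = 113 gives 8.442 MeV per nucleon.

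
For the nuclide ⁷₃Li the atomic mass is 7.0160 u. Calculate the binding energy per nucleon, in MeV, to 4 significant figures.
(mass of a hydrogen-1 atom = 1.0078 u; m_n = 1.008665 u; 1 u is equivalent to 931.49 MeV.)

5.597 MeV/nucleon

Mass of separated nucleons = 3(1.0078) + 4(1.008665) = 3.0234 + 4.034660 = 7.058060 u
Δm = 7.058060 − 7.0160 = 0.042060 u
E_B = 0.042060 × 931.49 = 39.1785 MeV
BE/A = 39.1785 MeV / 7 = 5.597 MeV/nucleon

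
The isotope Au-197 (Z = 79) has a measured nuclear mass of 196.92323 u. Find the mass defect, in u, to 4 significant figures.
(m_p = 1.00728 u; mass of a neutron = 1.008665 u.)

1.674 u

The nucleus contains 79 protons and 197 − 79 = 118 neutrons.
Total constituent mass: 79 × 1.00728 + 118 × 1.008665 = 198.597590 u
The mass defect is 198.597590 − 196.92323 = 1.674360 u.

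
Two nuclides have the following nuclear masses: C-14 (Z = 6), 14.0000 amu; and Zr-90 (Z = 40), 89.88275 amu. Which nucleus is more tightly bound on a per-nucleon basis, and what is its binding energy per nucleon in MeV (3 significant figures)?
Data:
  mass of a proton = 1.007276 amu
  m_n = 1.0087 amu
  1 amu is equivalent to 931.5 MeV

C-14: Σm = 6(1.007276) + 8(1.0087) = 14.113256 amu; Δm = 0.113256 amu; E_B = 105.50 MeV; E_B/A = 7.536 MeV
Zr-90: Σm = 40(1.007276) + 50(1.0087) = 90.726040 amu; Δm = 0.843290 amu; E_B = 785.52 MeV; E_B/A = 8.728 MeV
Zr-90 has the higher binding energy per nucleon, so it is the more tightly bound nucleus.

Zr-90; 8.73 MeV/nucleon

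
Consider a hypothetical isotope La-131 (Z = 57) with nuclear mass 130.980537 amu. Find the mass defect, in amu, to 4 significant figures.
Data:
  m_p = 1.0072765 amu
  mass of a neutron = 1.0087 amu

With 57 protons and 74 neutrons (A = 131):
Total constituent mass: 57 × 1.0072765 + 74 × 1.0087 = 132.0585605 amu
Δm = 132.0585605 − 130.980537 = 1.0780235 amu

1.078 amu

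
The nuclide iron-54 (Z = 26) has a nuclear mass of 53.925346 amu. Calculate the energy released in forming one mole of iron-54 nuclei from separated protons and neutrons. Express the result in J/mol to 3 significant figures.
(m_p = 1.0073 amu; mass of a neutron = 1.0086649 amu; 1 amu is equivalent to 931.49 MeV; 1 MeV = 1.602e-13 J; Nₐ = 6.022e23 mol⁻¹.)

4.56e+13 J/mol

With 26 protons and 28 neutrons (A = 54):
Mass of separated nucleons = 26(1.0073) + 28(1.0086649) = 26.1898 + 28.2426172 = 54.4324172 amu
The mass defect is 54.4324172 − 53.925346 = 0.5070712 amu.
Converting to energy: 0.5070712 amu × 931.49 MeV/amu = 472.332 MeV
Per nucleus in joules: 472.332 MeV × 1.602e-13 J/MeV = 7.5668e-11 J
Per mole: 7.5668e-11 J × 6.022e23 mol⁻¹ = 4.5567e+13 J/mol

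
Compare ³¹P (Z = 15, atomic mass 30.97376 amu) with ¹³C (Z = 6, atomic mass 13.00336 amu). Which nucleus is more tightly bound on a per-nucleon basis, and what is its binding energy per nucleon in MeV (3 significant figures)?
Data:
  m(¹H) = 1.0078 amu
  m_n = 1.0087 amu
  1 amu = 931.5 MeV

³¹P: Σm = 15(1.0078) + 16(1.0087) = 31.2562 amu; Δm = 0.28244 amu; E_B = 263.09 MeV; E_B/A = 8.487 MeV
¹³C: Σm = 6(1.0078) + 7(1.0087) = 13.1077 amu; Δm = 0.10434 amu; E_B = 97.193 MeV; E_B/A = 7.476 MeV
³¹P has the higher binding energy per nucleon, so it is the more tightly bound nucleus.

³¹P; 8.49 MeV/nucleon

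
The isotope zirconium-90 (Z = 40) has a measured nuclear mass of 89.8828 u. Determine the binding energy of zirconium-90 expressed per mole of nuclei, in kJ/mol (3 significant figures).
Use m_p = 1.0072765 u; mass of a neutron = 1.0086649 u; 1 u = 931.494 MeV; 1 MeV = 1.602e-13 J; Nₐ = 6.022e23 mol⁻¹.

7.56e+10 kJ/mol

With 40 protons and 50 neutrons (A = 90):
Total constituent mass: 40 × 1.0072765 + 50 × 1.0086649 = 90.7243050 u
Δm = 90.7243050 − 89.8828 = 0.8415050 u
Converting to energy: 0.8415050 u × 931.494 MeV/u = 783.857 MeV
Per nucleus in joules: 783.857 MeV × 1.602e-13 J/MeV = 1.2557e-10 J
Per mole: 1.2557e-10 J × 6.022e23 mol⁻¹ = 7.5618e+13 J/mol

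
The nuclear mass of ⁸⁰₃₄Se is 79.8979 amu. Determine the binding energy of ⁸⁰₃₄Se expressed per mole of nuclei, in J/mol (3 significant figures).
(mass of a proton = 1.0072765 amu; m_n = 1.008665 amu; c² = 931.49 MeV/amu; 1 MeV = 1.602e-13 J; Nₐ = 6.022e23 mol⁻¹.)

Total constituent mass: 34 × 1.0072765 + 46 × 1.008665 = 80.6459910 amu
Mass defect Δm = 80.6459910 − 79.8979 = 0.7480910 amu
Converting to energy: 0.7480910 amu × 931.49 MeV/amu = 696.839 MeV
Per nucleus in joules: 696.839 MeV × 1.602e-13 J/MeV = 1.1163e-10 J
Per mole: 1.1163e-10 J × 6.022e23 mol⁻¹ = 6.7224e+13 J/mol

6.72e+13 J/mol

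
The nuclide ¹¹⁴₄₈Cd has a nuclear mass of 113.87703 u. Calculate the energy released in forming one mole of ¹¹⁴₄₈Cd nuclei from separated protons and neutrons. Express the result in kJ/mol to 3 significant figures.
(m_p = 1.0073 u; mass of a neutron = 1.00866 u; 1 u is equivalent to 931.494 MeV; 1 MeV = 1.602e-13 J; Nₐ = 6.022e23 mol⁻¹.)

9.39e+10 kJ/mol

Mass of separated nucleons = 48(1.0073) + 66(1.00866) = 48.3504 + 66.57156 = 114.92196 u
Δm = 114.92196 − 113.87703 = 1.04493 u
E_B = 1.04493 × 931.494 = 973.346 MeV
Per nucleus in joules: 973.346 MeV × 1.602e-13 J/MeV = 1.5593e-10 J
Per mole: 1.5593e-10 J × 6.022e23 mol⁻¹ = 9.3901e+13 J/mol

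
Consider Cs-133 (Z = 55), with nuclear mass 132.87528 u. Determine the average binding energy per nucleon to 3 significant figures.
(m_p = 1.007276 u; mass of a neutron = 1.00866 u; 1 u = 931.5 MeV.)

8.41 MeV/nucleon

With 55 protons and 78 neutrons (A = 133):
Total constituent mass: 55 × 1.007276 + 78 × 1.00866 = 134.075660 u
Δm = 134.075660 − 132.87528 = 1.200380 u
Converting to energy: 1.200380 u × 931.5 MeV/u = 1118.15 MeV
Per nucleon: 1118.15 / 133 = 8.407 MeV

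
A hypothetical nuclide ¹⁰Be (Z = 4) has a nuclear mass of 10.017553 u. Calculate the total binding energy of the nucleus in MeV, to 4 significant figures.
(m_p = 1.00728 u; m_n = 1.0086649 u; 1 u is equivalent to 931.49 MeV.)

Z = 4, so N = A − Z = 10 − 4 = 6.
Mass of separated nucleons = 4(1.00728) + 6(1.0086649) = 4.02912 + 6.0519894 = 10.0811094 u
Δm = 10.0811094 − 10.017553 = 0.0635564 u
E_B = 0.0635564 × 931.49 = 59.2022 MeV

59.20 MeV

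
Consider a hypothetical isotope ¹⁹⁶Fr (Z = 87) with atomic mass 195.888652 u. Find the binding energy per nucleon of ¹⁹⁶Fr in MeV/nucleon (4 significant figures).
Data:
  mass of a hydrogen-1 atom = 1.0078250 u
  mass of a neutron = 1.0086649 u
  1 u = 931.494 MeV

8.253 MeV/nucleon

The nucleus contains 87 protons and 196 − 87 = 109 neutrons.
Mass of separated nucleons = 87(1.0078250) + 109(1.0086649) = 87.6807750 + 109.9444741 = 197.6252491 u
The mass defect is 197.6252491 − 195.888652 = 1.7365971 u.
Binding energy = Δm·c² = 1.7365971 × 931.494 MeV/u = 1617.63 MeV
BE/A = 1617.63 MeV / 196 = 8.253 MeV/nucleon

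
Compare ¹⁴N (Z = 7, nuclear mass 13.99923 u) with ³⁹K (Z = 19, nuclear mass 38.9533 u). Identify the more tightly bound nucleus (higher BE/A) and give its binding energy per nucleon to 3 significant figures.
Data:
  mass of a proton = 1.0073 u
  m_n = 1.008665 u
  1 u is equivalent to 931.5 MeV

³⁹K; 8.57 MeV/nucleon

¹⁴N: Σm = 7(1.0073) + 7(1.008665) = 14.111755 u; Δm = 0.112525 u; E_B = 104.82 MeV; E_B/A = 7.487 MeV
³⁹K: Σm = 19(1.0073) + 20(1.008665) = 39.312000 u; Δm = 0.358700 u; E_B = 334.13 MeV; E_B/A = 8.567 MeV
³⁹K has the higher binding energy per nucleon, so it is the more tightly bound nucleus.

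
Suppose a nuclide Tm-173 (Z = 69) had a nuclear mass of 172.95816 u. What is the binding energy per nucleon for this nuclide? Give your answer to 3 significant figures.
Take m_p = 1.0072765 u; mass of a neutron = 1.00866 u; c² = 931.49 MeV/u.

The nucleus contains 69 protons and 173 − 69 = 104 neutrons.
Total constituent mass: 69 × 1.0072765 + 104 × 1.00866 = 174.4027185 u
The mass defect is 174.4027185 − 172.95816 = 1.4445585 u.
Binding energy = Δm·c² = 1.4445585 × 931.49 MeV/u = 1345.59 MeV
Per nucleon: 1345.59 / 173 = 7.778 MeV

7.78 MeV/nucleon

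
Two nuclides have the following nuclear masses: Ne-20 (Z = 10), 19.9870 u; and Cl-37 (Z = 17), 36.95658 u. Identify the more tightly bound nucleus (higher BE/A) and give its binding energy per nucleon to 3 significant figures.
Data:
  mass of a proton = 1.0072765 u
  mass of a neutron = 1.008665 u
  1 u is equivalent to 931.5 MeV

Ne-20: Σm = 10(1.0072765) + 10(1.008665) = 20.1594150 u; Δm = 0.1724150 u; E_B = 160.60 MeV; E_B/A = 8.030 MeV
Cl-37: Σm = 17(1.0072765) + 20(1.008665) = 37.2970005 u; Δm = 0.3404205 u; E_B = 317.10 MeV; E_B/A = 8.570 MeV
Cl-37 has the higher binding energy per nucleon, so it is the more tightly bound nucleus.

Cl-37; 8.57 MeV/nucleon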